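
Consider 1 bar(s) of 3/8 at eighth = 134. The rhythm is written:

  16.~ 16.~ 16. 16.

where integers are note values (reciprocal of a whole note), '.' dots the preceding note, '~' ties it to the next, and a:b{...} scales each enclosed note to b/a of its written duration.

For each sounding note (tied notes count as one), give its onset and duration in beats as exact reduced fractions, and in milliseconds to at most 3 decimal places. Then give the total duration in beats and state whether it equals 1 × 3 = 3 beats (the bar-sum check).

1) 0.0ms=0b +1007.463ms=9/4b
2) 1007.463ms=9/4b +335.821ms=3/4b
Σ=3b of 3 (134bpm 3/8) — PASS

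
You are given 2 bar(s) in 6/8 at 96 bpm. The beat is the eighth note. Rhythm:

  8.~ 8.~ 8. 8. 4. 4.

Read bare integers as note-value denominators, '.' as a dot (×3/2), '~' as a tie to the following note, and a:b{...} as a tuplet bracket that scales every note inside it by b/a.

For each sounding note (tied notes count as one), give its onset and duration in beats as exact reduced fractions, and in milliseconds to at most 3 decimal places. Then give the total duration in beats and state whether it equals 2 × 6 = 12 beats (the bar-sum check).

1) 0.0ms=0b +2812.5ms=9/2b
2) 2812.5ms=9/2b +937.5ms=3/2b
3) 3750.0ms=6b +1875.0ms=3b
4) 5625.0ms=9b +1875.0ms=3b
Σ=12b of 12 (96bpm 6/8) — PASS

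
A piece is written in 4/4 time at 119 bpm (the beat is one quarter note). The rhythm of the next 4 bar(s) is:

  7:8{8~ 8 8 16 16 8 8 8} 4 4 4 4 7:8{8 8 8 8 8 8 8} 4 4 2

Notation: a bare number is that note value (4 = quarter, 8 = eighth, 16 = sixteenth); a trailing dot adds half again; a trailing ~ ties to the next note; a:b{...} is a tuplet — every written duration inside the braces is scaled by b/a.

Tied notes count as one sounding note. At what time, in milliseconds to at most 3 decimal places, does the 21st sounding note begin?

note 21 onset = 14b = 7058.824ms

1. 0.0ms @ 0 + 576.23ms (8/7)
2. 576.23ms @ 8/7 + 288.115ms (4/7)
3. 864.346ms @ 12/7 + 144.058ms (2/7)
4. 1008.403ms @ 2 + 144.058ms (2/7)
5. 1152.461ms @ 16/7 + 288.115ms (4/7)
6. 1440.576ms @ 20/7 + 288.115ms (4/7)
7. 1728.691ms @ 24/7 + 288.115ms (4/7)
8. 2016.807ms @ 4 + 504.202ms (1)
9. 2521.008ms @ 5 + 504.202ms (1)
10. 3025.21ms @ 6 + 504.202ms (1)
11. 3529.412ms @ 7 + 504.202ms (1)
12. 4033.613ms @ 8 + 288.115ms (4/7)
13. 4321.729ms @ 60/7 + 288.115ms (4/7)
14. 4609.844ms @ 64/7 + 288.115ms (4/7)
15. 4897.959ms @ 68/7 + 288.115ms (4/7)
16. 5186.074ms @ 72/7 + 288.115ms (4/7)
17. 5474.19ms @ 76/7 + 288.115ms (4/7)
18. 5762.305ms @ 80/7 + 288.115ms (4/7)
19. 6050.42ms @ 12 + 504.202ms (1)
20. 6554.622ms @ 13 + 504.202ms (1)
21. 7058.824ms @ 14 + 1008.403ms (2)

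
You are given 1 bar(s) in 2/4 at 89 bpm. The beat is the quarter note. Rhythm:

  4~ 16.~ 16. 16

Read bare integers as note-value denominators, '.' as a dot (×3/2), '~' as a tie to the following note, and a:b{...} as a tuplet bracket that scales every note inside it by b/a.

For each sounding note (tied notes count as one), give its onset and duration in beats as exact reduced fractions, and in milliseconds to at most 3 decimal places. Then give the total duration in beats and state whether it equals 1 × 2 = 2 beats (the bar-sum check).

1) 0.0ms=0b +1179.775ms=7/4b
2) 1179.775ms=7/4b +168.539ms=1/4b
Σ=2b of 2 (89bpm 2/4) — PASS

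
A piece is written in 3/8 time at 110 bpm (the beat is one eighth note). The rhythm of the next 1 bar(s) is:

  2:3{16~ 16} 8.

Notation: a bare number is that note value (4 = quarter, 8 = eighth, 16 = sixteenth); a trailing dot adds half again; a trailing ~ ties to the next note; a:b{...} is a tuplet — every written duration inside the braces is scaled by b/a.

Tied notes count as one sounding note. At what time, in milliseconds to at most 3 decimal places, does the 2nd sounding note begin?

1. 0.0ms @ 0 + 818.182ms (3/2)
2. 818.182ms @ 3/2 + 818.182ms (3/2)

note 2 onset = 3/2b = 818.182ms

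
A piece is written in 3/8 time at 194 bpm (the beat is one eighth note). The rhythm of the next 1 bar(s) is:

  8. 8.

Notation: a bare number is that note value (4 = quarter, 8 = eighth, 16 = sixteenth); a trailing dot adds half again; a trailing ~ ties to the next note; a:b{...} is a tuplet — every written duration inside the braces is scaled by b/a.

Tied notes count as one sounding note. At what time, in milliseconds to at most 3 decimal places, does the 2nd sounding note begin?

1. 0.0ms @ 0 + 463.918ms (3/2)
2. 463.918ms @ 3/2 + 463.918ms (3/2)

note 2 onset = 3/2b = 463.918ms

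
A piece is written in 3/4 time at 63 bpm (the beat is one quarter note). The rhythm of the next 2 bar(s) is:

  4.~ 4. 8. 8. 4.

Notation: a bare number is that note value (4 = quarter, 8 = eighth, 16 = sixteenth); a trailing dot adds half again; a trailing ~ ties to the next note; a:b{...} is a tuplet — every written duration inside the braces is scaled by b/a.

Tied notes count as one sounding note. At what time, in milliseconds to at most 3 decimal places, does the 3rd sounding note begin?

note 3 onset = 15/4b = 3571.429ms

1. 0.0ms @ 0 + 2857.143ms (3)
2. 2857.143ms @ 3 + 714.286ms (3/4)
3. 3571.429ms @ 15/4 + 714.286ms (3/4)
4. 4285.714ms @ 9/2 + 1428.571ms (3/2)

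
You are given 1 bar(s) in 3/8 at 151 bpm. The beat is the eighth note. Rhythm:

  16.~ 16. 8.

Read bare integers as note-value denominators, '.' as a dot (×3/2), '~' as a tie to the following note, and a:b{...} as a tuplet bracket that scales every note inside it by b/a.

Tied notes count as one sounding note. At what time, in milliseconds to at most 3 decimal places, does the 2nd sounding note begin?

1. 0.0ms @ 0 + 596.026ms (3/2)
2. 596.026ms @ 3/2 + 596.026ms (3/2)

note 2 onset = 3/2b = 596.026ms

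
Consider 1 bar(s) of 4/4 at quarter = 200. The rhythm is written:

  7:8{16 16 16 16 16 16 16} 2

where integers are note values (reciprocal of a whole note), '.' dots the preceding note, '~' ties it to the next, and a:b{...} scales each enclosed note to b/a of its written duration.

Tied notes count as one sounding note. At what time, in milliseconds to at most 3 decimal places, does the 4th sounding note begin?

note 4 onset = 6/7b = 257.143ms

1. 0.0ms @ 0 + 85.714ms (2/7)
2. 85.714ms @ 2/7 + 85.714ms (2/7)
3. 171.429ms @ 4/7 + 85.714ms (2/7)
4. 257.143ms @ 6/7 + 85.714ms (2/7)
5. 342.857ms @ 8/7 + 85.714ms (2/7)
6. 428.571ms @ 10/7 + 85.714ms (2/7)
7. 514.286ms @ 12/7 + 85.714ms (2/7)
8. 600.0ms @ 2 + 600.0ms (2)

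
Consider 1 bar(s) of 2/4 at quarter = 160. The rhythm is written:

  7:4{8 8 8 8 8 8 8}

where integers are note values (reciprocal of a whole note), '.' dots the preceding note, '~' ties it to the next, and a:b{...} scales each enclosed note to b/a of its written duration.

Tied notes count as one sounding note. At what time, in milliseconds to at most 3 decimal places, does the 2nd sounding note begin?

1. 0.0ms @ 0 + 107.143ms (2/7)
2. 107.143ms @ 2/7 + 107.143ms (2/7)
3. 214.286ms @ 4/7 + 107.143ms (2/7)
4. 321.429ms @ 6/7 + 107.143ms (2/7)
5. 428.571ms @ 8/7 + 107.143ms (2/7)
6. 535.714ms @ 10/7 + 107.143ms (2/7)
7. 642.857ms @ 12/7 + 107.143ms (2/7)

note 2 onset = 2/7b = 107.143ms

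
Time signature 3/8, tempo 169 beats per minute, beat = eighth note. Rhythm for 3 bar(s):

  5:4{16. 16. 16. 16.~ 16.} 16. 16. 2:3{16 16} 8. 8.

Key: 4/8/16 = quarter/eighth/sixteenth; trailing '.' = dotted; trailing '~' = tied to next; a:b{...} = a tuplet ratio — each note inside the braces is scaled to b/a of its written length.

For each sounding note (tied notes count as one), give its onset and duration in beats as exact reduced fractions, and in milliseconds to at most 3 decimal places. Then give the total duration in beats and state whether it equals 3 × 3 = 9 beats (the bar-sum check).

1) 0.0ms=0b +213.018ms=3/5b
2) 213.018ms=3/5b +213.018ms=3/5b
3) 426.036ms=6/5b +213.018ms=3/5b
4) 639.053ms=9/5b +426.036ms=6/5b
5) 1065.089ms=3b +266.272ms=3/4b
6) 1331.361ms=15/4b +266.272ms=3/4b
7) 1597.633ms=9/2b +266.272ms=3/4b
8) 1863.905ms=21/4b +266.272ms=3/4b
9) 2130.178ms=6b +532.544ms=3/2b
10) 2662.722ms=15/2b +532.544ms=3/2b
Σ=9b of 9 (169bpm 3/8) — PASS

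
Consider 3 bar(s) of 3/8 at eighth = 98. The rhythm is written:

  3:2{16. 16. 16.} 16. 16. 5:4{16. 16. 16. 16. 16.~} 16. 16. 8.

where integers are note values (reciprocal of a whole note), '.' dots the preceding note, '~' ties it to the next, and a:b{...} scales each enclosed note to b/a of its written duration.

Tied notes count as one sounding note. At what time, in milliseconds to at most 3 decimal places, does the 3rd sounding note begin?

note 3 onset = 1b = 612.245ms

1. 0.0ms @ 0 + 306.122ms (1/2)
2. 306.122ms @ 1/2 + 306.122ms (1/2)
3. 612.245ms @ 1 + 306.122ms (1/2)
4. 918.367ms @ 3/2 + 459.184ms (3/4)
5. 1377.551ms @ 9/4 + 459.184ms (3/4)
6. 1836.735ms @ 3 + 367.347ms (3/5)
7. 2204.082ms @ 18/5 + 367.347ms (3/5)
8. 2571.429ms @ 21/5 + 367.347ms (3/5)
9. 2938.776ms @ 24/5 + 367.347ms (3/5)
10. 3306.122ms @ 27/5 + 826.531ms (27/20)
11. 4132.653ms @ 27/4 + 459.184ms (3/4)
12. 4591.837ms @ 15/2 + 918.367ms (3/2)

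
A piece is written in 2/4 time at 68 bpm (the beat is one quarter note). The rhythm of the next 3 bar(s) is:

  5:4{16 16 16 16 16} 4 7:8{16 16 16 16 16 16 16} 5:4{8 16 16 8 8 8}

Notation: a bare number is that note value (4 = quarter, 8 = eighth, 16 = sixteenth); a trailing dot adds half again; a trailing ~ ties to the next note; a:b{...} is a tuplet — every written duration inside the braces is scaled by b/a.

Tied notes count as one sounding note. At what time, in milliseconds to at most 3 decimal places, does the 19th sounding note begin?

note 19 onset = 28/5b = 4941.176ms

1. 0.0ms @ 0 + 176.471ms (1/5)
2. 176.471ms @ 1/5 + 176.471ms (1/5)
3. 352.941ms @ 2/5 + 176.471ms (1/5)
4. 529.412ms @ 3/5 + 176.471ms (1/5)
5. 705.882ms @ 4/5 + 176.471ms (1/5)
6. 882.353ms @ 1 + 882.353ms (1)
7. 1764.706ms @ 2 + 252.101ms (2/7)
8. 2016.807ms @ 16/7 + 252.101ms (2/7)
9. 2268.908ms @ 18/7 + 252.101ms (2/7)
10. 2521.008ms @ 20/7 + 252.101ms (2/7)
11. 2773.109ms @ 22/7 + 252.101ms (2/7)
12. 3025.21ms @ 24/7 + 252.101ms (2/7)
13. 3277.311ms @ 26/7 + 252.101ms (2/7)
14. 3529.412ms @ 4 + 352.941ms (2/5)
15. 3882.353ms @ 22/5 + 176.471ms (1/5)
16. 4058.824ms @ 23/5 + 176.471ms (1/5)
17. 4235.294ms @ 24/5 + 352.941ms (2/5)
18. 4588.235ms @ 26/5 + 352.941ms (2/5)
19. 4941.176ms @ 28/5 + 352.941ms (2/5)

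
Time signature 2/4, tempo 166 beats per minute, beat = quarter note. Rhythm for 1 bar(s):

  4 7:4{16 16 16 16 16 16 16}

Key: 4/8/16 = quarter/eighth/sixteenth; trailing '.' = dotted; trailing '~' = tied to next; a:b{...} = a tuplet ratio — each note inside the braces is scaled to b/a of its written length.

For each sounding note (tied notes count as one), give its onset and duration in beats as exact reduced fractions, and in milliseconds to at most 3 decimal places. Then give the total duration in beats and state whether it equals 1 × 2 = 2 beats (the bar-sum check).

1) 0.0ms=0b +361.446ms=1b
2) 361.446ms=1b +51.635ms=1/7b
3) 413.081ms=8/7b +51.635ms=1/7b
4) 464.716ms=9/7b +51.635ms=1/7b
5) 516.351ms=10/7b +51.635ms=1/7b
6) 567.986ms=11/7b +51.635ms=1/7b
7) 619.621ms=12/7b +51.635ms=1/7b
8) 671.256ms=13/7b +51.635ms=1/7b
Σ=2b of 2 (166bpm 2/4) — PASS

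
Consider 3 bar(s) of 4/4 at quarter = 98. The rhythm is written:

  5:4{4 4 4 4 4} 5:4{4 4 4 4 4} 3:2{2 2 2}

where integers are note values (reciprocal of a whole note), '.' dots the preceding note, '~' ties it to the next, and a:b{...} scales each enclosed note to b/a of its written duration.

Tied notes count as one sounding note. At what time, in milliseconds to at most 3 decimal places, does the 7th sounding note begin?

1. 0.0ms @ 0 + 489.796ms (4/5)
2. 489.796ms @ 4/5 + 489.796ms (4/5)
3. 979.592ms @ 8/5 + 489.796ms (4/5)
4. 1469.388ms @ 12/5 + 489.796ms (4/5)
5. 1959.184ms @ 16/5 + 489.796ms (4/5)
6. 2448.98ms @ 4 + 489.796ms (4/5)
7. 2938.776ms @ 24/5 + 489.796ms (4/5)
8. 3428.571ms @ 28/5 + 489.796ms (4/5)
9. 3918.367ms @ 32/5 + 489.796ms (4/5)
10. 4408.163ms @ 36/5 + 489.796ms (4/5)
11. 4897.959ms @ 8 + 816.327ms (4/3)
12. 5714.286ms @ 28/3 + 816.327ms (4/3)
13. 6530.612ms @ 32/3 + 816.327ms (4/3)

note 7 onset = 24/5b = 2938.776ms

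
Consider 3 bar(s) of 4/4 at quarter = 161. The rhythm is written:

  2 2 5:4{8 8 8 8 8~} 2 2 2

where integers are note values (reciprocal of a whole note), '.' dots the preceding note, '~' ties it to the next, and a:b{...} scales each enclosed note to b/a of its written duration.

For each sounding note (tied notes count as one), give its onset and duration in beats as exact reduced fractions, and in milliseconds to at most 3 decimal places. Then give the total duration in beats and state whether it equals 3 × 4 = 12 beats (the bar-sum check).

1) 0.0ms=0b +745.342ms=2b
2) 745.342ms=2b +745.342ms=2b
3) 1490.683ms=4b +149.068ms=2/5b
4) 1639.752ms=22/5b +149.068ms=2/5b
5) 1788.82ms=24/5b +149.068ms=2/5b
6) 1937.888ms=26/5b +149.068ms=2/5b
7) 2086.957ms=28/5b +894.41ms=12/5b
8) 2981.366ms=8b +745.342ms=2b
9) 3726.708ms=10b +745.342ms=2b
Σ=12b of 12 (161bpm 4/4) — PASS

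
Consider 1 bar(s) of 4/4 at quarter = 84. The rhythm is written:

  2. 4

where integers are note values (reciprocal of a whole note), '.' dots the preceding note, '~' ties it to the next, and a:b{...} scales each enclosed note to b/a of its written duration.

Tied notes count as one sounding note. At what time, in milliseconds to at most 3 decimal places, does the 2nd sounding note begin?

1. 0.0ms @ 0 + 2142.857ms (3)
2. 2142.857ms @ 3 + 714.286ms (1)

note 2 onset = 3b = 2142.857ms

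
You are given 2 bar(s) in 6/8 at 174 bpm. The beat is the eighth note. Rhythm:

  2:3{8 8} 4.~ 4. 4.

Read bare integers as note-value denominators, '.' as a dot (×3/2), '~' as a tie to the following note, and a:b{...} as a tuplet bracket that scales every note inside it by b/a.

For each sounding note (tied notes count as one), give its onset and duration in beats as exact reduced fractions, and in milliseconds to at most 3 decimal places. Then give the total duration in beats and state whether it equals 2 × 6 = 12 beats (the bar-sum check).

1) 0.0ms=0b +517.241ms=3/2b
2) 517.241ms=3/2b +517.241ms=3/2b
3) 1034.483ms=3b +2068.966ms=6b
4) 3103.448ms=9b +1034.483ms=3b
Σ=12b of 12 (174bpm 6/8) — PASS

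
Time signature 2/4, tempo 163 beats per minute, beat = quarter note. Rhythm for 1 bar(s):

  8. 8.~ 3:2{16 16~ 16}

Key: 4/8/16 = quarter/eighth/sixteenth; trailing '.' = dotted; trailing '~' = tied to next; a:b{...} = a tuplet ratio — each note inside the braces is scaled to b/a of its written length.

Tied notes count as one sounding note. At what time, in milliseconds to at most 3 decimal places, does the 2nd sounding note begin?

1. 0.0ms @ 0 + 276.074ms (3/4)
2. 276.074ms @ 3/4 + 337.423ms (11/12)
3. 613.497ms @ 5/3 + 122.699ms (1/3)

note 2 onset = 3/4b = 276.074ms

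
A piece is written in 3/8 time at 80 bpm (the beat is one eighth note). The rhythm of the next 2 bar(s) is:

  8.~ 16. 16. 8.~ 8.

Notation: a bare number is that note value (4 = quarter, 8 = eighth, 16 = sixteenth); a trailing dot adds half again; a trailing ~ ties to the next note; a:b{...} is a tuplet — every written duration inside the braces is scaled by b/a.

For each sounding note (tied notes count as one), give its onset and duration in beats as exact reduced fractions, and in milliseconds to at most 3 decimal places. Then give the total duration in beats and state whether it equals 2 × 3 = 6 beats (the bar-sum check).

1) 0.0ms=0b +1687.5ms=9/4b
2) 1687.5ms=9/4b +562.5ms=3/4b
3) 2250.0ms=3b +2250.0ms=3b
Σ=6b of 6 (80bpm 3/8) — PASS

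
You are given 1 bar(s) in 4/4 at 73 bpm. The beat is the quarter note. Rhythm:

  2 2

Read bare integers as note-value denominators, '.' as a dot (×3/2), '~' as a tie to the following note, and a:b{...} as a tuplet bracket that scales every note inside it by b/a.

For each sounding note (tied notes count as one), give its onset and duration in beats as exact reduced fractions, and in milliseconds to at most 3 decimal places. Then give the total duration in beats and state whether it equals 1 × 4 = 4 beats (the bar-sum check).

1) 0.0ms=0b +1643.836ms=2b
2) 1643.836ms=2b +1643.836ms=2b
Σ=4b of 4 (73bpm 4/4) — PASS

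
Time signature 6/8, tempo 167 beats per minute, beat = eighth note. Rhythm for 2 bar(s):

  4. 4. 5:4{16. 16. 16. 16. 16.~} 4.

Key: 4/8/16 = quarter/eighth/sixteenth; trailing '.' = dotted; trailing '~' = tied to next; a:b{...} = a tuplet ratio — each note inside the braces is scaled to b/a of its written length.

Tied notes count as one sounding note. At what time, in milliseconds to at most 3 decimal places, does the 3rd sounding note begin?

1. 0.0ms @ 0 + 1077.844ms (3)
2. 1077.844ms @ 3 + 1077.844ms (3)
3. 2155.689ms @ 6 + 215.569ms (3/5)
4. 2371.257ms @ 33/5 + 215.569ms (3/5)
5. 2586.826ms @ 36/5 + 215.569ms (3/5)
6. 2802.395ms @ 39/5 + 215.569ms (3/5)
7. 3017.964ms @ 42/5 + 1293.413ms (18/5)

note 3 onset = 6b = 2155.689ms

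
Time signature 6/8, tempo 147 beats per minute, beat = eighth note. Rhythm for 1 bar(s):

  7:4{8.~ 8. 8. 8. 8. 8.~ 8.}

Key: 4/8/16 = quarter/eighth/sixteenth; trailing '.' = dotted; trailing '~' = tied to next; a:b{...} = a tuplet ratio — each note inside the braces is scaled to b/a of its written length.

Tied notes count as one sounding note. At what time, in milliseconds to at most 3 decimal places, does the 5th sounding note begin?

note 5 onset = 30/7b = 1749.271ms

1. 0.0ms @ 0 + 699.708ms (12/7)
2. 699.708ms @ 12/7 + 349.854ms (6/7)
3. 1049.563ms @ 18/7 + 349.854ms (6/7)
4. 1399.417ms @ 24/7 + 349.854ms (6/7)
5. 1749.271ms @ 30/7 + 699.708ms (12/7)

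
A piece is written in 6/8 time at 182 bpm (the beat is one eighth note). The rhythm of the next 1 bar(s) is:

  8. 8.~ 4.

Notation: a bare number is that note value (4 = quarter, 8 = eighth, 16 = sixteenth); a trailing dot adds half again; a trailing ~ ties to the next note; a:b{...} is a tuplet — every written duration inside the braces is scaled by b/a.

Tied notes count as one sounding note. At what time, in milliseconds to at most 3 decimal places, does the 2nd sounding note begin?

note 2 onset = 3/2b = 494.505ms

1. 0.0ms @ 0 + 494.505ms (3/2)
2. 494.505ms @ 3/2 + 1483.516ms (9/2)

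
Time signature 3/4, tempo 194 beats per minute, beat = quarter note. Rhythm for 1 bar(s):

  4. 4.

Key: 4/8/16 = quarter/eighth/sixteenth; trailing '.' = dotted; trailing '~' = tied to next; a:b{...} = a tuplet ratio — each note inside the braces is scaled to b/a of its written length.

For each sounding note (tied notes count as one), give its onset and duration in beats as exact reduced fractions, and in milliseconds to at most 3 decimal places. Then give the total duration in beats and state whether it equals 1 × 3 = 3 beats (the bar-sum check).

1) 0.0ms=0b +463.918ms=3/2b
2) 463.918ms=3/2b +463.918ms=3/2b
Σ=3b of 3 (194bpm 3/4) — PASS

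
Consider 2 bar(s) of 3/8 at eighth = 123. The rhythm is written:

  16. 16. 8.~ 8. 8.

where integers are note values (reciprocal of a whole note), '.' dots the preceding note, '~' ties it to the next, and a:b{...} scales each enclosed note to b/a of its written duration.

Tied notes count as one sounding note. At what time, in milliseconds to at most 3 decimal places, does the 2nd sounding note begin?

note 2 onset = 3/4b = 365.854ms

1. 0.0ms @ 0 + 365.854ms (3/4)
2. 365.854ms @ 3/4 + 365.854ms (3/4)
3. 731.707ms @ 3/2 + 1463.415ms (3)
4. 2195.122ms @ 9/2 + 731.707ms (3/2)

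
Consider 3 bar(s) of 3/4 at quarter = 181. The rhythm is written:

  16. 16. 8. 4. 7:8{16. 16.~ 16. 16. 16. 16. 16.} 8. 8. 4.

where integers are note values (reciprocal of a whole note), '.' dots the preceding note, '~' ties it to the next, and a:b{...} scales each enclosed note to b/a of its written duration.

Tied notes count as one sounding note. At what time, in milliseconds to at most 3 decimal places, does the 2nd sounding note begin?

note 2 onset = 3/8b = 124.309ms

1. 0.0ms @ 0 + 124.309ms (3/8)
2. 124.309ms @ 3/8 + 124.309ms (3/8)
3. 248.619ms @ 3/4 + 248.619ms (3/4)
4. 497.238ms @ 3/2 + 497.238ms (3/2)
5. 994.475ms @ 3 + 142.068ms (3/7)
6. 1136.543ms @ 24/7 + 284.136ms (6/7)
7. 1420.679ms @ 30/7 + 142.068ms (3/7)
8. 1562.747ms @ 33/7 + 142.068ms (3/7)
9. 1704.815ms @ 36/7 + 142.068ms (3/7)
10. 1846.882ms @ 39/7 + 142.068ms (3/7)
11. 1988.95ms @ 6 + 248.619ms (3/4)
12. 2237.569ms @ 27/4 + 248.619ms (3/4)
13. 2486.188ms @ 15/2 + 497.238ms (3/2)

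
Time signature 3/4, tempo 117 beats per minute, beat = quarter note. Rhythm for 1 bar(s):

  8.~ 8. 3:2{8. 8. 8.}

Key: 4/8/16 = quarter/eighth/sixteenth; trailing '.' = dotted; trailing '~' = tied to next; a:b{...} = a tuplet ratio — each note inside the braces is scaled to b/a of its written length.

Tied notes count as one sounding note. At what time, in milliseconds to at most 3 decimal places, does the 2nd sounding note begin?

1. 0.0ms @ 0 + 769.231ms (3/2)
2. 769.231ms @ 3/2 + 256.41ms (1/2)
3. 1025.641ms @ 2 + 256.41ms (1/2)
4. 1282.051ms @ 5/2 + 256.41ms (1/2)

note 2 onset = 3/2b = 769.231ms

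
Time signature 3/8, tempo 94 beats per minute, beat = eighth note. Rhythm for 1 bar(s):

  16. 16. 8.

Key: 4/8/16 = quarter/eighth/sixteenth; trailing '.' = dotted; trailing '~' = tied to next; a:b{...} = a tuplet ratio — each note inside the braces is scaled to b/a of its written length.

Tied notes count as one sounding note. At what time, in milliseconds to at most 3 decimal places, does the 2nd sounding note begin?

1. 0.0ms @ 0 + 478.723ms (3/4)
2. 478.723ms @ 3/4 + 478.723ms (3/4)
3. 957.447ms @ 3/2 + 957.447ms (3/2)

note 2 onset = 3/4b = 478.723ms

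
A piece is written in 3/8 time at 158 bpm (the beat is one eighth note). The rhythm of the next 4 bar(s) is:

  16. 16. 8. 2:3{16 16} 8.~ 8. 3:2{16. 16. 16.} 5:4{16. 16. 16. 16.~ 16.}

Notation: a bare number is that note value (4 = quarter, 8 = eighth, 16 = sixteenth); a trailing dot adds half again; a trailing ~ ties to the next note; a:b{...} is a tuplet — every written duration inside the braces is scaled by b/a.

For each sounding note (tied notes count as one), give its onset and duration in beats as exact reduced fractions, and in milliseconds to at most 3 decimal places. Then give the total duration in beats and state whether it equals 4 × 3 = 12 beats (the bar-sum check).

1) 0.0ms=0b +284.81ms=3/4b
2) 284.81ms=3/4b +284.81ms=3/4b
3) 569.62ms=3/2b +569.62ms=3/2b
4) 1139.241ms=3b +284.81ms=3/4b
5) 1424.051ms=15/4b +284.81ms=3/4b
6) 1708.861ms=9/2b +1139.241ms=3b
7) 2848.101ms=15/2b +189.873ms=1/2b
8) 3037.975ms=8b +189.873ms=1/2b
9) 3227.848ms=17/2b +189.873ms=1/2b
10) 3417.722ms=9b +227.848ms=3/5b
11) 3645.57ms=48/5b +227.848ms=3/5b
12) 3873.418ms=51/5b +227.848ms=3/5b
13) 4101.266ms=54/5b +455.696ms=6/5b
Σ=12b of 12 (158bpm 3/8) — PASS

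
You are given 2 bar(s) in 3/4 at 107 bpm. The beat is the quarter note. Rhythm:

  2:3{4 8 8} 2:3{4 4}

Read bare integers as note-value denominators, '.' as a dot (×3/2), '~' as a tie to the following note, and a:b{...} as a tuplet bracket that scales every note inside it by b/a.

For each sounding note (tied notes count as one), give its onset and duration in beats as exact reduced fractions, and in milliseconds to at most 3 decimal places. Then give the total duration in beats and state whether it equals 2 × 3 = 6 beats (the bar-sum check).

1) 0.0ms=0b +841.121ms=3/2b
2) 841.121ms=3/2b +420.561ms=3/4b
3) 1261.682ms=9/4b +420.561ms=3/4b
4) 1682.243ms=3b +841.121ms=3/2b
5) 2523.364ms=9/2b +841.121ms=3/2b
Σ=6b of 6 (107bpm 3/4) — PASS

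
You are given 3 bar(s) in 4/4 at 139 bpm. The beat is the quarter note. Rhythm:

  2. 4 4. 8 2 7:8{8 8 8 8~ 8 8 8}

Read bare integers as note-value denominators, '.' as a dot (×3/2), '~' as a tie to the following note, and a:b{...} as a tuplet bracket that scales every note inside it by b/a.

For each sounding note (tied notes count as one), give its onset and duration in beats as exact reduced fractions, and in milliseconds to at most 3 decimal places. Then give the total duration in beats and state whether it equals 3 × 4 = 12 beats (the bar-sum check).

1) 0.0ms=0b +1294.964ms=3b
2) 1294.964ms=3b +431.655ms=1b
3) 1726.619ms=4b +647.482ms=3/2b
4) 2374.101ms=11/2b +215.827ms=1/2b
5) 2589.928ms=6b +863.309ms=2b
6) 3453.237ms=8b +246.66ms=4/7b
7) 3699.897ms=60/7b +246.66ms=4/7b
8) 3946.557ms=64/7b +246.66ms=4/7b
9) 4193.217ms=68/7b +493.32ms=8/7b
10) 4686.536ms=76/7b +246.66ms=4/7b
11) 4933.196ms=80/7b +246.66ms=4/7b
Σ=12b of 12 (139bpm 4/4) — PASS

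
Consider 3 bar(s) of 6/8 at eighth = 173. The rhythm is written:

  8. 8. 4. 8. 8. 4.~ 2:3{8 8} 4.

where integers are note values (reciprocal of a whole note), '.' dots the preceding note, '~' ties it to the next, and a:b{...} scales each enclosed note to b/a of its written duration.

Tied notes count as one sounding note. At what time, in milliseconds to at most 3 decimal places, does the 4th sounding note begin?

1. 0.0ms @ 0 + 520.231ms (3/2)
2. 520.231ms @ 3/2 + 520.231ms (3/2)
3. 1040.462ms @ 3 + 1040.462ms (3)
4. 2080.925ms @ 6 + 520.231ms (3/2)
5. 2601.156ms @ 15/2 + 520.231ms (3/2)
6. 3121.387ms @ 9 + 1560.694ms (9/2)
7. 4682.081ms @ 27/2 + 520.231ms (3/2)
8. 5202.312ms @ 15 + 1040.462ms (3)

note 4 onset = 6b = 2080.925ms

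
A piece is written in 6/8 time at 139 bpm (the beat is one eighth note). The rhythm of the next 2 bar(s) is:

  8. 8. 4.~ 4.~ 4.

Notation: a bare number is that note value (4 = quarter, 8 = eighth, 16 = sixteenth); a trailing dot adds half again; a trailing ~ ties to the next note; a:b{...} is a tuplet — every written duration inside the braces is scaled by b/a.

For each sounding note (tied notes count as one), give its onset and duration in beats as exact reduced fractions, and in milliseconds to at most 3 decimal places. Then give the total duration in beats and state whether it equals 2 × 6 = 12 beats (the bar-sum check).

1) 0.0ms=0b +647.482ms=3/2b
2) 647.482ms=3/2b +647.482ms=3/2b
3) 1294.964ms=3b +3884.892ms=9b
Σ=12b of 12 (139bpm 6/8) — PASS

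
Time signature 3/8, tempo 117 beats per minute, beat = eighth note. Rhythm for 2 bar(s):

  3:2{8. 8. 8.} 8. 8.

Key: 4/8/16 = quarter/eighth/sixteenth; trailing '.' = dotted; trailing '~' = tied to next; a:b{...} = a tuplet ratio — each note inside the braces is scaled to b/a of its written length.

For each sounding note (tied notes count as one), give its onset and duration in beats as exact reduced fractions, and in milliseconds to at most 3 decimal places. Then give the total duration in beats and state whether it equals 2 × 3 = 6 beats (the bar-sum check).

1) 0.0ms=0b +512.821ms=1b
2) 512.821ms=1b +512.821ms=1b
3) 1025.641ms=2b +512.821ms=1b
4) 1538.462ms=3b +769.231ms=3/2b
5) 2307.692ms=9/2b +769.231ms=3/2b
Σ=6b of 6 (117bpm 3/8) — PASS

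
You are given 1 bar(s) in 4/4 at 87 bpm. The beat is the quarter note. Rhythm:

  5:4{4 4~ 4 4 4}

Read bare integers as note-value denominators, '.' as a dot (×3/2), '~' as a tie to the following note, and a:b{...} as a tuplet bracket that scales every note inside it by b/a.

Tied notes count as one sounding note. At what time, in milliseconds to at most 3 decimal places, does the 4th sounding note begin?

note 4 onset = 16/5b = 2206.897ms

1. 0.0ms @ 0 + 551.724ms (4/5)
2. 551.724ms @ 4/5 + 1103.448ms (8/5)
3. 1655.172ms @ 12/5 + 551.724ms (4/5)
4. 2206.897ms @ 16/5 + 551.724ms (4/5)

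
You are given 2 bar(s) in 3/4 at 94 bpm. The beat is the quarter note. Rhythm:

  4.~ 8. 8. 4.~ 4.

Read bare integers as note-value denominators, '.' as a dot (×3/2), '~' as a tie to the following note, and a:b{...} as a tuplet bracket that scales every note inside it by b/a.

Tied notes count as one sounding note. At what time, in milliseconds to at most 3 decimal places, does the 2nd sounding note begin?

1. 0.0ms @ 0 + 1436.17ms (9/4)
2. 1436.17ms @ 9/4 + 478.723ms (3/4)
3. 1914.894ms @ 3 + 1914.894ms (3)

note 2 onset = 9/4b = 1436.17ms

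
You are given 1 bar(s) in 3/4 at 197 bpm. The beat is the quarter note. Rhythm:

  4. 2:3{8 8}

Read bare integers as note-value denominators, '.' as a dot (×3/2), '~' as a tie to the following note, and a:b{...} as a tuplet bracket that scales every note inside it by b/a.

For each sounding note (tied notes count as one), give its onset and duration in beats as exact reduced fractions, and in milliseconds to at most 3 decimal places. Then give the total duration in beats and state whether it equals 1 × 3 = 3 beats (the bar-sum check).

1) 0.0ms=0b +456.853ms=3/2b
2) 456.853ms=3/2b +228.426ms=3/4b
3) 685.279ms=9/4b +228.426ms=3/4b
Σ=3b of 3 (197bpm 3/4) — PASS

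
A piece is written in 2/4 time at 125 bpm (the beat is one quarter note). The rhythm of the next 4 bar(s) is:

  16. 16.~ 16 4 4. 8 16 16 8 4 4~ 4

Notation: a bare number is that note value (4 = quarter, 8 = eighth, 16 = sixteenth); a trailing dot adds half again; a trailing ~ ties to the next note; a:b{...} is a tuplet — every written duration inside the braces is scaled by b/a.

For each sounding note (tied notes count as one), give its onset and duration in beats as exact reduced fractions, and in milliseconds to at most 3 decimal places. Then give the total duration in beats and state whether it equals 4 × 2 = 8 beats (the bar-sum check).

1) 0.0ms=0b +180.0ms=3/8b
2) 180.0ms=3/8b +300.0ms=5/8b
3) 480.0ms=1b +480.0ms=1b
4) 960.0ms=2b +720.0ms=3/2b
5) 1680.0ms=7/2b +240.0ms=1/2b
6) 1920.0ms=4b +120.0ms=1/4b
7) 2040.0ms=17/4b +120.0ms=1/4b
8) 2160.0ms=9/2b +240.0ms=1/2b
9) 2400.0ms=5b +480.0ms=1b
10) 2880.0ms=6b +960.0ms=2b
Σ=8b of 8 (125bpm 2/4) — PASS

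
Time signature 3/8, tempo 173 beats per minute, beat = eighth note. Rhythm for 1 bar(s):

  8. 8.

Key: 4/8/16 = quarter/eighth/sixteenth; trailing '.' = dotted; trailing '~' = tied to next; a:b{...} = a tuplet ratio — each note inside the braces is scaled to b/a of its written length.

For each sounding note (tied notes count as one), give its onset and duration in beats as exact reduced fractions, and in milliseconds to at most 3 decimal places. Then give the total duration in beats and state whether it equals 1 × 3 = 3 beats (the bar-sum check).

1) 0.0ms=0b +520.231ms=3/2b
2) 520.231ms=3/2b +520.231ms=3/2b
Σ=3b of 3 (173bpm 3/8) — PASS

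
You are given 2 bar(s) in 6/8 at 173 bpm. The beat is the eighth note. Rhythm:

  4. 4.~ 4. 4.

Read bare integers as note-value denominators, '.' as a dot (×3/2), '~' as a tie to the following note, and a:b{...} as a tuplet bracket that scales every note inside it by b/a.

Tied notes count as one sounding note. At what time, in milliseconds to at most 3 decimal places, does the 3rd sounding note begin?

note 3 onset = 9b = 3121.387ms

1. 0.0ms @ 0 + 1040.462ms (3)
2. 1040.462ms @ 3 + 2080.925ms (6)
3. 3121.387ms @ 9 + 1040.462ms (3)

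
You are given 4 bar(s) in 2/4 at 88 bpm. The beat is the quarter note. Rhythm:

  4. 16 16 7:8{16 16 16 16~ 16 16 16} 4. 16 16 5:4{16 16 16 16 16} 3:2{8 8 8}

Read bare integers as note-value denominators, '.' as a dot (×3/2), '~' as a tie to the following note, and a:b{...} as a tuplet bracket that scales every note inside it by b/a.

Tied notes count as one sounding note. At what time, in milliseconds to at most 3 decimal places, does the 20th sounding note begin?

note 20 onset = 23/3b = 5227.273ms

1. 0.0ms @ 0 + 1022.727ms (3/2)
2. 1022.727ms @ 3/2 + 170.455ms (1/4)
3. 1193.182ms @ 7/4 + 170.455ms (1/4)
4. 1363.636ms @ 2 + 194.805ms (2/7)
5. 1558.442ms @ 16/7 + 194.805ms (2/7)
6. 1753.247ms @ 18/7 + 194.805ms (2/7)
7. 1948.052ms @ 20/7 + 389.61ms (4/7)
8. 2337.662ms @ 24/7 + 194.805ms (2/7)
9. 2532.468ms @ 26/7 + 194.805ms (2/7)
10. 2727.273ms @ 4 + 1022.727ms (3/2)
11. 3750.0ms @ 11/2 + 170.455ms (1/4)
12. 3920.455ms @ 23/4 + 170.455ms (1/4)
13. 4090.909ms @ 6 + 136.364ms (1/5)
14. 4227.273ms @ 31/5 + 136.364ms (1/5)
15. 4363.636ms @ 32/5 + 136.364ms (1/5)
16. 4500.0ms @ 33/5 + 136.364ms (1/5)
17. 4636.364ms @ 34/5 + 136.364ms (1/5)
18. 4772.727ms @ 7 + 227.273ms (1/3)
19. 5000.0ms @ 22/3 + 227.273ms (1/3)
20. 5227.273ms @ 23/3 + 227.273ms (1/3)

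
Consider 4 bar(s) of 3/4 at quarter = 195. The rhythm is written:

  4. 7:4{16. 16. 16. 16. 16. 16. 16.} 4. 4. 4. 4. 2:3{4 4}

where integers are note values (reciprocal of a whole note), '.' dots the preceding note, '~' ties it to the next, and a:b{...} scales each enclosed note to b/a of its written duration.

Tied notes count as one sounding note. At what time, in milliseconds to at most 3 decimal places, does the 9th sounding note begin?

note 9 onset = 3b = 923.077ms

1. 0.0ms @ 0 + 461.538ms (3/2)
2. 461.538ms @ 3/2 + 65.934ms (3/14)
3. 527.473ms @ 12/7 + 65.934ms (3/14)
4. 593.407ms @ 27/14 + 65.934ms (3/14)
5. 659.341ms @ 15/7 + 65.934ms (3/14)
6. 725.275ms @ 33/14 + 65.934ms (3/14)
7. 791.209ms @ 18/7 + 65.934ms (3/14)
8. 857.143ms @ 39/14 + 65.934ms (3/14)
9. 923.077ms @ 3 + 461.538ms (3/2)
10. 1384.615ms @ 9/2 + 461.538ms (3/2)
11. 1846.154ms @ 6 + 461.538ms (3/2)
12. 2307.692ms @ 15/2 + 461.538ms (3/2)
13. 2769.231ms @ 9 + 461.538ms (3/2)
14. 3230.769ms @ 21/2 + 461.538ms (3/2)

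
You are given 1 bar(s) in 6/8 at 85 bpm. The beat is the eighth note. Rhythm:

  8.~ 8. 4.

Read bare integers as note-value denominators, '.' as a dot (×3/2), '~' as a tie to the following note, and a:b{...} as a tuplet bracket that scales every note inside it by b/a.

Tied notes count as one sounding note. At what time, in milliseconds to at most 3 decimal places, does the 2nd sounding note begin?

note 2 onset = 3b = 2117.647ms

1. 0.0ms @ 0 + 2117.647ms (3)
2. 2117.647ms @ 3 + 2117.647ms (3)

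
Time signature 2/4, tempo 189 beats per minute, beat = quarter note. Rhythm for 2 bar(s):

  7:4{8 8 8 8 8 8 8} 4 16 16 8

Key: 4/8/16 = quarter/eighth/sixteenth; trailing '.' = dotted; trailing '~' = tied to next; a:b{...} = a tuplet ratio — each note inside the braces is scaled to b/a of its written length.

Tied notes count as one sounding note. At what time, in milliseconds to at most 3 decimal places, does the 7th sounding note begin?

note 7 onset = 12/7b = 544.218ms

1. 0.0ms @ 0 + 90.703ms (2/7)
2. 90.703ms @ 2/7 + 90.703ms (2/7)
3. 181.406ms @ 4/7 + 90.703ms (2/7)
4. 272.109ms @ 6/7 + 90.703ms (2/7)
5. 362.812ms @ 8/7 + 90.703ms (2/7)
6. 453.515ms @ 10/7 + 90.703ms (2/7)
7. 544.218ms @ 12/7 + 90.703ms (2/7)
8. 634.921ms @ 2 + 317.46ms (1)
9. 952.381ms @ 3 + 79.365ms (1/4)
10. 1031.746ms @ 13/4 + 79.365ms (1/4)
11. 1111.111ms @ 7/2 + 158.73ms (1/2)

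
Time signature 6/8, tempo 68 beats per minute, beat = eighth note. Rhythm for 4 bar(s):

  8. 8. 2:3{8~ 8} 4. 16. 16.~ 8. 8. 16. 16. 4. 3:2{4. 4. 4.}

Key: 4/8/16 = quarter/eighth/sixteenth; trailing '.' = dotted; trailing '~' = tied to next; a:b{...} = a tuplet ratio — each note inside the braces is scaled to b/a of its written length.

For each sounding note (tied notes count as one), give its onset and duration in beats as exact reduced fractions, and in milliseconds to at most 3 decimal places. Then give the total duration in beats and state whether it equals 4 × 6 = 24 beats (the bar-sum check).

1) 0.0ms=0b +1323.529ms=3/2b
2) 1323.529ms=3/2b +1323.529ms=3/2b
3) 2647.059ms=3b +2647.059ms=3b
4) 5294.118ms=6b +2647.059ms=3b
5) 7941.176ms=9b +661.765ms=3/4b
6) 8602.941ms=39/4b +1985.294ms=9/4b
7) 10588.235ms=12b +1323.529ms=3/2b
8) 11911.765ms=27/2b +661.765ms=3/4b
9) 12573.529ms=57/4b +661.765ms=3/4b
10) 13235.294ms=15b +2647.059ms=3b
11) 15882.353ms=18b +1764.706ms=2b
12) 17647.059ms=20b +1764.706ms=2b
13) 19411.765ms=22b +1764.706ms=2b
Σ=24b of 24 (68bpm 6/8) — PASS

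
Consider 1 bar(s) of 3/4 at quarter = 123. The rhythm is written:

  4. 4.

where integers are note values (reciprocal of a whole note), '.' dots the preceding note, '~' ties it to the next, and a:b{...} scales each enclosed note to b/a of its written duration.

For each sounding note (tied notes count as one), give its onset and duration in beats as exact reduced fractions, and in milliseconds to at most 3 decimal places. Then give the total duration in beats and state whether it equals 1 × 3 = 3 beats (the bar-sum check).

1) 0.0ms=0b +731.707ms=3/2b
2) 731.707ms=3/2b +731.707ms=3/2b
Σ=3b of 3 (123bpm 3/4) — PASS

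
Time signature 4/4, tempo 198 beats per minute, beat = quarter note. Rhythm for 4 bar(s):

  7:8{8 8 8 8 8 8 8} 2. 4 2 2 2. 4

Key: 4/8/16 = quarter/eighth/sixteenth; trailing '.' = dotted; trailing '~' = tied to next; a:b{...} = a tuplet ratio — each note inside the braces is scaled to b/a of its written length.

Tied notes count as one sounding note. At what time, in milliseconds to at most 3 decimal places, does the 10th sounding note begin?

1. 0.0ms @ 0 + 173.16ms (4/7)
2. 173.16ms @ 4/7 + 173.16ms (4/7)
3. 346.32ms @ 8/7 + 173.16ms (4/7)
4. 519.481ms @ 12/7 + 173.16ms (4/7)
5. 692.641ms @ 16/7 + 173.16ms (4/7)
6. 865.801ms @ 20/7 + 173.16ms (4/7)
7. 1038.961ms @ 24/7 + 173.16ms (4/7)
8. 1212.121ms @ 4 + 909.091ms (3)
9. 2121.212ms @ 7 + 303.03ms (1)
10. 2424.242ms @ 8 + 606.061ms (2)
11. 3030.303ms @ 10 + 606.061ms (2)
12. 3636.364ms @ 12 + 909.091ms (3)
13. 4545.455ms @ 15 + 303.03ms (1)

note 10 onset = 8b = 2424.242ms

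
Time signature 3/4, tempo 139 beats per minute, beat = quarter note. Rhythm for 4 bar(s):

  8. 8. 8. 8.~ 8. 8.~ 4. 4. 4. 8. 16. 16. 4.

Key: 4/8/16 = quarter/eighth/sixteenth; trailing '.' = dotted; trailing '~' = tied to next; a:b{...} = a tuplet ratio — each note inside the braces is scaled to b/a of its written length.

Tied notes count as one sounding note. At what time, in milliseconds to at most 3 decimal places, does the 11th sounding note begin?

note 11 onset = 21/2b = 4532.374ms

1. 0.0ms @ 0 + 323.741ms (3/4)
2. 323.741ms @ 3/4 + 323.741ms (3/4)
3. 647.482ms @ 3/2 + 323.741ms (3/4)
4. 971.223ms @ 9/4 + 647.482ms (3/2)
5. 1618.705ms @ 15/4 + 971.223ms (9/4)
6. 2589.928ms @ 6 + 647.482ms (3/2)
7. 3237.41ms @ 15/2 + 647.482ms (3/2)
8. 3884.892ms @ 9 + 323.741ms (3/4)
9. 4208.633ms @ 39/4 + 161.871ms (3/8)
10. 4370.504ms @ 81/8 + 161.871ms (3/8)
11. 4532.374ms @ 21/2 + 647.482ms (3/2)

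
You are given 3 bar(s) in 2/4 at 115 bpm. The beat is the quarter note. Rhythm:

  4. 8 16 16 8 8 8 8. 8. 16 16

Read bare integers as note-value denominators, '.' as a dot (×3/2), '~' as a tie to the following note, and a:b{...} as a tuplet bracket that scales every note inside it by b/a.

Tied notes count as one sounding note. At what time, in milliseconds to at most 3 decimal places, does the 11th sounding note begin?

1. 0.0ms @ 0 + 782.609ms (3/2)
2. 782.609ms @ 3/2 + 260.87ms (1/2)
3. 1043.478ms @ 2 + 130.435ms (1/4)
4. 1173.913ms @ 9/4 + 130.435ms (1/4)
5. 1304.348ms @ 5/2 + 260.87ms (1/2)
6. 1565.217ms @ 3 + 260.87ms (1/2)
7. 1826.087ms @ 7/2 + 260.87ms (1/2)
8. 2086.957ms @ 4 + 391.304ms (3/4)
9. 2478.261ms @ 19/4 + 391.304ms (3/4)
10. 2869.565ms @ 11/2 + 130.435ms (1/4)
11. 3000.0ms @ 23/4 + 130.435ms (1/4)

note 11 onset = 23/4b = 3000.0ms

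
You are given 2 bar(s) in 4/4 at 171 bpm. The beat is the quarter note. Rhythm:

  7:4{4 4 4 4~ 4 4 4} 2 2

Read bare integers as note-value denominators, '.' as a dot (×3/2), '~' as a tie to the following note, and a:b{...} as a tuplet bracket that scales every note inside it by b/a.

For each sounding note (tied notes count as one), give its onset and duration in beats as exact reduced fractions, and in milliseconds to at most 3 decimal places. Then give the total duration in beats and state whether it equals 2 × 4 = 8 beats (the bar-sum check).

1) 0.0ms=0b +200.501ms=4/7b
2) 200.501ms=4/7b +200.501ms=4/7b
3) 401.003ms=8/7b +200.501ms=4/7b
4) 601.504ms=12/7b +401.003ms=8/7b
5) 1002.506ms=20/7b +200.501ms=4/7b
6) 1203.008ms=24/7b +200.501ms=4/7b
7) 1403.509ms=4b +701.754ms=2b
8) 2105.263ms=6b +701.754ms=2b
Σ=8b of 8 (171bpm 4/4) — PASS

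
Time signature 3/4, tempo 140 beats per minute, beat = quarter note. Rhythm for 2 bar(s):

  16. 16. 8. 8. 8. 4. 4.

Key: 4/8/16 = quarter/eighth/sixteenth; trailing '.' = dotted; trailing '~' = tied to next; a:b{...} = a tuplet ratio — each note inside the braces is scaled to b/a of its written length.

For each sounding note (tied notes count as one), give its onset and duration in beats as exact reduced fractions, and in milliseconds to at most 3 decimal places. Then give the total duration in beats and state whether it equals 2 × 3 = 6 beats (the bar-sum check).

1) 0.0ms=0b +160.714ms=3/8b
2) 160.714ms=3/8b +160.714ms=3/8b
3) 321.429ms=3/4b +321.429ms=3/4b
4) 642.857ms=3/2b +321.429ms=3/4b
5) 964.286ms=9/4b +321.429ms=3/4b
6) 1285.714ms=3b +642.857ms=3/2b
7) 1928.571ms=9/2b +642.857ms=3/2b
Σ=6b of 6 (140bpm 3/4) — PASS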